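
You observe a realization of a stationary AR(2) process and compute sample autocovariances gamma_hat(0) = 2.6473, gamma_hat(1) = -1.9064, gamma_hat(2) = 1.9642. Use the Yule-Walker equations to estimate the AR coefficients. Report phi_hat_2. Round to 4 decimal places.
\hat\phi_{2} = 0.4640

The Yule-Walker equations for an AR(p) process read, in matrix form,
  Gamma_p phi = r_p,   with   (Gamma_p)_{ij} = gamma(|i - j|),
                       (r_p)_i = gamma(i),   i,j = 1..p.
Substitute the sample gammas (Toeplitz matrix and right-hand side of size 2):
  Gamma_p = [[2.6473, -1.9064], [-1.9064, 2.6473]]
  r_p     = [-1.9064, 1.9642]
Written out:
  2.6473 phi_1 - 1.9064 phi_2 = -1.9064
  -1.9064 phi_1 + 2.6473 phi_2 = 1.9642
Solve by Cramer's rule:
  det = gamma(0)^2 - gamma(1)^2 = (2.6473)^2 - (-1.9064)^2 = 7.00819729 - 3.63436096 = 3.37383633
  phi_hat_1 = [gamma(1) gamma(0) - gamma(1) gamma(2)] / det = [(-1.9064)(2.6473) - (-1.9064)(1.9642)] / 3.37383633 = -1.30226184 / 3.37383633 = -0.386
  phi_hat_2 = [gamma(0) gamma(2) - gamma(1)^2] / det = [(2.6473)(1.9642) - (-1.9064)^2] / 3.37383633 = 1.5654657 / 3.37383633 = 0.464
So phi_hat = [-0.3860, 0.4640].
Therefore phi_hat_2 = 0.4640.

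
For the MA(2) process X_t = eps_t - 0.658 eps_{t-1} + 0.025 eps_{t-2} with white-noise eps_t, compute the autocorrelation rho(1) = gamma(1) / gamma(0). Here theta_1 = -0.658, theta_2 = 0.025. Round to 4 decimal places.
\rho(1) = -0.4705

For an MA(q) process with theta_0 = 1, the autocovariance is
  gamma(k) = sigma^2 * sum_{i=0..q-k} theta_i * theta_{i+k},
and rho(k) = gamma(k) / gamma(0). Sigma^2 cancels.
  numerator   = (1)*(-0.658) + (-0.658)*(0.025) = -0.67445.
  denominator = (1)^2 + (-0.658)^2 + (0.025)^2 = 1.433589.
  rho(1) = -0.67445 / 1.433589 = -0.4705.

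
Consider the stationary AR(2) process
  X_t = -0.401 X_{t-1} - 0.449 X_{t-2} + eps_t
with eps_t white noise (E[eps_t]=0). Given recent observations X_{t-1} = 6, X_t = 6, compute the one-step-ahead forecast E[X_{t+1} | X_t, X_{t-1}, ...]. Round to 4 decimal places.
E[X_{t+1} \mid \mathcal F_t] = -5.1000

For an AR(p) model X_t = c + sum_i phi_i X_{t-i} + eps_t, the
one-step-ahead conditional mean is
  E[X_{t+1} | X_t, ...] = c + sum_i phi_i X_{t+1-i}.
Substitute known values:
  E[X_{t+1} | ...] = (-0.401) * (6) + (-0.449) * (6)
                   = -5.1000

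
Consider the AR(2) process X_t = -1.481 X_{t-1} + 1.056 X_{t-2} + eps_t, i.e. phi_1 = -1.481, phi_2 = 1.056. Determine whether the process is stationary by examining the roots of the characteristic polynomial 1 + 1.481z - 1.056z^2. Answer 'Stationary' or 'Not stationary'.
\text{Not stationary}

The AR(p) characteristic polynomial is P(z) = 1 + 1.481z - 1.056z^2.
Stationarity requires all roots to lie outside the unit circle, i.e. |z| > 1 for every root.
Set 1 + (1.481) z + (-1.056) z^2 = 0, i.e. a z^2 + b z + c = 0 with a = -1.056, b = 1.481, c = 1.
Discriminant D = b^2 - 4ac = (1.481)^2 - 4*(-1.056)*1 = 2.193361 - (-4.224) = 6.417361.
D >= 0, so the roots are real: z = (-b +/- sqrt(D)) / (2a) = (-1.481 +/- 2.533251) / (-2.112).
  z_1 = (-1.481 + 2.533251) / (-2.112) = -0.4982,   |z_1| = 0.4982.
  z_2 = (-1.481 - 2.533251) / (-2.112) = 1.9007,   |z_2| = 1.9007.
Moduli of all roots: 0.4982, 1.9007.
All moduli strictly greater than 1? No.
Verdict: Not stationary.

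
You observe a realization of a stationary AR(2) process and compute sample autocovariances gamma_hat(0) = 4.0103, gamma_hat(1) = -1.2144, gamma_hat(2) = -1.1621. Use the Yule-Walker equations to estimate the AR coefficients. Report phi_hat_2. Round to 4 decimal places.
\hat\phi_{2} = -0.4200

The Yule-Walker equations for an AR(p) process read, in matrix form,
  Gamma_p phi = r_p,   with   (Gamma_p)_{ij} = gamma(|i - j|),
                       (r_p)_i = gamma(i),   i,j = 1..p.
Substitute the sample gammas (Toeplitz matrix and right-hand side of size 2):
  Gamma_p = [[4.0103, -1.2144], [-1.2144, 4.0103]]
  r_p     = [-1.2144, -1.1621]
Written out:
  4.0103 phi_1 - 1.2144 phi_2 = -1.2144
  -1.2144 phi_1 + 4.0103 phi_2 = -1.1621
Solve by Cramer's rule:
  det = gamma(0)^2 - gamma(1)^2 = (4.0103)^2 - (-1.2144)^2 = 16.08250609 - 1.47476736 = 14.60773873
  phi_hat_1 = [gamma(1) gamma(0) - gamma(1) gamma(2)] / det = [(-1.2144)(4.0103) - (-1.2144)(-1.1621)] / 14.60773873 = -6.28136256 / 14.60773873 = -0.43
  phi_hat_2 = [gamma(0) gamma(2) - gamma(1)^2] / det = [(4.0103)(-1.1621) - (-1.2144)^2] / 14.60773873 = -6.13513699 / 14.60773873 = -0.42
So phi_hat = [-0.4300, -0.4200].
Therefore phi_hat_2 = -0.4200.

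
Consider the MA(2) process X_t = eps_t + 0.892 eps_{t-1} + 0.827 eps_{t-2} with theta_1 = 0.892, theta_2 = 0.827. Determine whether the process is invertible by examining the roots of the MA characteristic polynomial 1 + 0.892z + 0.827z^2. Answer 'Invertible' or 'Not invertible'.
\text{Invertible}

The MA(q) characteristic polynomial is P(z) = 1 + 0.892z + 0.827z^2.
Invertibility requires all roots to lie outside the unit circle, i.e. |z| > 1 for every root.
Set 1 + (0.892) z + (0.827) z^2 = 0, i.e. a z^2 + b z + c = 0 with a = 0.827, b = 0.892, c = 1.
Discriminant D = b^2 - 4ac = (0.892)^2 - 4*(0.827)*1 = 0.795664 - (3.308) = -2.512336.
D < 0, so the roots are the complex-conjugate pair z = (-b +/- i sqrt(-D)) / (2a) = -0.5393 +/- 0.9583i.
For a conjugate pair |z|^2 = z * conj(z) = (product of roots) = c/a = 1/(0.827) = 1.20919, so |z| = sqrt(1.20919) = 1.0996 for both roots.
Moduli of all roots: 1.0996, 1.0996.
All moduli strictly greater than 1? Yes.
Verdict: Invertible.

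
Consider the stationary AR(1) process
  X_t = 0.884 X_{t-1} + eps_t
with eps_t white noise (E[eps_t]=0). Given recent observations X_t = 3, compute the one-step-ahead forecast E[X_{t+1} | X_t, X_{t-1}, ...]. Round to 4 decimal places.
E[X_{t+1} \mid \mathcal F_t] = 2.6520

For an AR(p) model X_t = c + sum_i phi_i X_{t-i} + eps_t, the
one-step-ahead conditional mean is
  E[X_{t+1} | X_t, ...] = c + sum_i phi_i X_{t+1-i}.
Substitute known values:
  E[X_{t+1} | ...] = (0.884) * (3)
                   = 2.6520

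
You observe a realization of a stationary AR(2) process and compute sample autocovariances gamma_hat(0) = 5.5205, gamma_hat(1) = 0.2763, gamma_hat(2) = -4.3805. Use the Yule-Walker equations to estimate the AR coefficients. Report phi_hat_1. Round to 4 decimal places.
\hat\phi_{1} = 0.0900

The Yule-Walker equations for an AR(p) process read, in matrix form,
  Gamma_p phi = r_p,   with   (Gamma_p)_{ij} = gamma(|i - j|),
                       (r_p)_i = gamma(i),   i,j = 1..p.
Substitute the sample gammas (Toeplitz matrix and right-hand side of size 2):
  Gamma_p = [[5.5205, 0.2763], [0.2763, 5.5205]]
  r_p     = [0.2763, -4.3805]
Written out:
  5.5205 phi_1 + 0.2763 phi_2 = 0.2763
  0.2763 phi_1 + 5.5205 phi_2 = -4.3805
Solve by Cramer's rule:
  det = gamma(0)^2 - gamma(1)^2 = (5.5205)^2 - (0.2763)^2 = 30.47592025 - 0.07634169 = 30.39957856
  phi_hat_1 = [gamma(1) gamma(0) - gamma(1) gamma(2)] / det = [(0.2763)(5.5205) - (0.2763)(-4.3805)] / 30.39957856 = 2.7356463 / 30.39957856 = 0.09
  phi_hat_2 = [gamma(0) gamma(2) - gamma(1)^2] / det = [(5.5205)(-4.3805) - (0.2763)^2] / 30.39957856 = -24.25889194 / 30.39957856 = -0.798
So phi_hat = [0.0900, -0.7980].
Therefore phi_hat_1 = 0.0900.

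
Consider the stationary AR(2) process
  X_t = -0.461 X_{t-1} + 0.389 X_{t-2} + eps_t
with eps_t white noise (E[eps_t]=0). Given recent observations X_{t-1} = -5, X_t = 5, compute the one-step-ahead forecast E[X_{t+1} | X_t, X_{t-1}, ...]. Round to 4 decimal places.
E[X_{t+1} \mid \mathcal F_t] = -4.2500

For an AR(p) model X_t = c + sum_i phi_i X_{t-i} + eps_t, the
one-step-ahead conditional mean is
  E[X_{t+1} | X_t, ...] = c + sum_i phi_i X_{t+1-i}.
Substitute known values:
  E[X_{t+1} | ...] = (-0.461) * (5) + (0.389) * (-5)
                   = -4.2500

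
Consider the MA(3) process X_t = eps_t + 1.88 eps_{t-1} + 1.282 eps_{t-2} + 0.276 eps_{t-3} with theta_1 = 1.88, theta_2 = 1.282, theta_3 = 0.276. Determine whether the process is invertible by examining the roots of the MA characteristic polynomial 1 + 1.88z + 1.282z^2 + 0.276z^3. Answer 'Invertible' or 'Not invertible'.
\text{Invertible}

The MA(q) characteristic polynomial is P(z) = 1 + 1.88z + 1.282z^2 + 0.276z^3.
Invertibility requires all roots to lie outside the unit circle, i.e. |z| > 1 for every root.
Degree 3: look for a simple real root z0 first, then factor out (1 - z/z0) and solve the remaining quadratic.
Testing z0 = -2.5: P(-2.5) = 1 + (1.88)(-2.5) + (1.282)(-2.5)^2 + (0.276)(-2.5)^3
  = 1 + (-4.7) + (8.0125) + (-4.3125) = 0.  So z_0 = -2.5 is a root, |z_0| = 2.5.
Divide out the factor (1 + 0.4 z) = (1 - z/z0) (since 1/z0 = -0.4):
  P(z) = (1 + 0.4 z)(1 + (1.48) z + (0.69) z^2)
  [check: z-coef 1.48 - (-0.4) = 1.88; z^2-coef 0.69 - (-0.4)(1.48) = 1.282; z^3-coef -(-0.4)(0.69) = 0.276.]
Remaining roots from the quadratic factor 1 + (1.48) z + (0.69) z^2:
  Set 1 + (1.48) z + (0.69) z^2 = 0, i.e. a z^2 + b z + c = 0 with a = 0.69, b = 1.48, c = 1.
  Discriminant D = b^2 - 4ac = (1.48)^2 - 4*(0.69)*1 = 2.1904 - (2.76) = -0.5696.
  D < 0, so the roots are the complex-conjugate pair z = (-b +/- i sqrt(-D)) / (2a) = -1.0725 +/- 0.5469i.
  For a conjugate pair |z|^2 = z * conj(z) = (product of roots) = c/a = 1/(0.69) = 1.449275, so |z| = sqrt(1.449275) = 1.2039 for both roots.
Moduli of all roots: 2.5000, 1.2039, 1.2039.
All moduli strictly greater than 1? Yes.
Verdict: Invertible.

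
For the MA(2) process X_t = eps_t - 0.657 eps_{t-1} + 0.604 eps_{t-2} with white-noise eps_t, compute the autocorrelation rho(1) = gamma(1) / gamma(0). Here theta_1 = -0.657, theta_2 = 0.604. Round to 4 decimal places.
\rho(1) = -0.5866

For an MA(q) process with theta_0 = 1, the autocovariance is
  gamma(k) = sigma^2 * sum_{i=0..q-k} theta_i * theta_{i+k},
and rho(k) = gamma(k) / gamma(0). Sigma^2 cancels.
  numerator   = (1)*(-0.657) + (-0.657)*(0.604) = -1.053828.
  denominator = (1)^2 + (-0.657)^2 + (0.604)^2 = 1.796465.
  rho(1) = -1.053828 / 1.796465 = -0.5866.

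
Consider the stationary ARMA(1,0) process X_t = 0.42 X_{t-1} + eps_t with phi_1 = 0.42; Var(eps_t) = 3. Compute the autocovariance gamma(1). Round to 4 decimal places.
\gamma(1) = 1.5299

Multiply the model equation by X_{t-k} and take expectations. With theta_0 = psi_0 = 1 and psi_j the MA(infinity) weights, this gives
  gamma(k) - sum_i phi_i gamma(k-i) = c_k,
  c_k = sigma^2 * sum_{j=k..q} theta_j psi_{j-k}   (c_k = 0 for k > q),
using gamma(-m) = gamma(m).
Pure AR (q = 0): c_0 = sigma^2 = 3, c_k = 0 for k >= 1.
Equations for k = 0 and k = 1 (AR order 1):
  gamma(0) = phi_1 gamma(1) + c_0
  gamma(1) = phi_1 gamma(0) + c_1
Substituting the second into the first: gamma(0) (1 - phi_1^2) = c_0 + phi_1 c_1, so
  gamma(0) = c_0 / (1 - phi_1^2) = 3 / (1 - (0.42)^2) = 3 / 0.8236 = 3.642545.
  gamma(1) = phi_1 gamma(0) = (0.42)(3.642545) = 1.529869.
Therefore gamma(1) = 1.5299 (to 4 decimal places).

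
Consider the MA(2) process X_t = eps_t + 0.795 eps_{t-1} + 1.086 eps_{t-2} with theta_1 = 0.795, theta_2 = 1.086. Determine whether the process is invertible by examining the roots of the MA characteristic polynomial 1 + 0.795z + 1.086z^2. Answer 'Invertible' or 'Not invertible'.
\text{Not invertible}

The MA(q) characteristic polynomial is P(z) = 1 + 0.795z + 1.086z^2.
Invertibility requires all roots to lie outside the unit circle, i.e. |z| > 1 for every root.
Set 1 + (0.795) z + (1.086) z^2 = 0, i.e. a z^2 + b z + c = 0 with a = 1.086, b = 0.795, c = 1.
Discriminant D = b^2 - 4ac = (0.795)^2 - 4*(1.086)*1 = 0.632025 - (4.344) = -3.711975.
D < 0, so the roots are the complex-conjugate pair z = (-b +/- i sqrt(-D)) / (2a) = -0.366 +/- 0.887i.
For a conjugate pair |z|^2 = z * conj(z) = (product of roots) = c/a = 1/(1.086) = 0.92081, so |z| = sqrt(0.92081) = 0.9596 for both roots.
Moduli of all roots: 0.9596, 0.9596.
All moduli strictly greater than 1? No.
Verdict: Not invertible.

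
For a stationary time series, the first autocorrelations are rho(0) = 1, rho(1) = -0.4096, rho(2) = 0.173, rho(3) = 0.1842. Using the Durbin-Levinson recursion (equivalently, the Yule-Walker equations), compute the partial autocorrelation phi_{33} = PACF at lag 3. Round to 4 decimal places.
\phi_{33} = 0.3090

The PACF at lag k is phi_{kk}, the last component of the solution
to the Yule-Walker system G_k phi = r_k where
  (G_k)_{ij} = rho(|i - j|), (r_k)_i = rho(i), i,j = 1..k.
Equivalently, Durbin-Levinson gives phi_{kk} iteratively:
  phi_{11} = rho(1)
  phi_{kk} = [rho(k) - sum_{j=1..k-1} phi_{k-1,j} rho(k-j)]
            / [1 - sum_{j=1..k-1} phi_{k-1,j} rho(j)],
  phi_{k,j} = phi_{k-1,j} - phi_{kk} phi_{k-1,k-j},  j = 1..k-1.
Step k = 1:
  phi_11 = rho(1) = -0.4096.
Step k = 2:
  phi_22 = [rho(2) - phi_11 rho(1)] / [1 - phi_11 rho(1)] = [0.173 - (-0.4096)(-0.4096)] / [1 - (-0.4096)(-0.4096)]
         = 0.00522784 / 0.83222784 = 0.006282.
  Update: phi_21 = phi_11 - phi_22 phi_11 = -0.4096 - (0.006282)(-0.4096) = -0.407027.
Step k = 3:
  phi_33 = [rho(3) - phi_21 rho(2) - phi_22 rho(1)] / [1 - phi_21 rho(1) - phi_22 rho(2)]
    numerator   = 0.1842 - (-0.407027)(0.173) - (0.006282)(-0.4096) = 0.25718867
    denominator = 1 - (-0.407027)(-0.4096) - (0.006282)(0.173) = 0.832195
  phi_33 = 0.25718867 / 0.832195 = 0.309.
Therefore phi_{33} = 0.3090.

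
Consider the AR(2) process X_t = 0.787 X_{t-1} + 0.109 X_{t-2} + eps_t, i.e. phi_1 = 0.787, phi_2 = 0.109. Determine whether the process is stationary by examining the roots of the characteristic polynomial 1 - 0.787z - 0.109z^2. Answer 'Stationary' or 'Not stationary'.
\text{Stationary}

The AR(p) characteristic polynomial is P(z) = 1 - 0.787z - 0.109z^2.
Stationarity requires all roots to lie outside the unit circle, i.e. |z| > 1 for every root.
Set 1 + (-0.787) z + (-0.109) z^2 = 0, i.e. a z^2 + b z + c = 0 with a = -0.109, b = -0.787, c = 1.
Discriminant D = b^2 - 4ac = (-0.787)^2 - 4*(-0.109)*1 = 0.619369 - (-0.436) = 1.055369.
D >= 0, so the roots are real: z = (-b +/- sqrt(D)) / (2a) = (0.787 +/- 1.027312) / (-0.218).
  z_1 = (0.787 + 1.027312) / (-0.218) = -8.3225,   |z_1| = 8.3225.
  z_2 = (0.787 - 1.027312) / (-0.218) = 1.1023,   |z_2| = 1.1023.
Moduli of all roots: 8.3225, 1.1023.
All moduli strictly greater than 1? Yes.
Verdict: Stationary.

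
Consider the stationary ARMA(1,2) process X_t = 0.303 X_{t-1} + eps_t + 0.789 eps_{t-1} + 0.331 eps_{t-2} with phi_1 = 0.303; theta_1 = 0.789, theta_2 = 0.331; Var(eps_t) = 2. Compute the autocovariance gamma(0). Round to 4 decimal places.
\gamma(0) = 5.3497

Multiply the model equation by X_{t-k} and take expectations. With theta_0 = psi_0 = 1 and psi_j the MA(infinity) weights, this gives
  gamma(k) - sum_i phi_i gamma(k-i) = c_k,
  c_k = sigma^2 * sum_{j=k..q} theta_j psi_{j-k}   (c_k = 0 for k > q),
using gamma(-m) = gamma(m).
psi-weights needed (psi_j = theta_j + sum_i phi_i psi_{j-i}):
  psi_1 = theta_1 + phi_1 = 0.789 + (0.303) = 1.092
  psi_2 = theta_2 + phi_1 psi_1 = 0.331 + (0.303)(1.092) = 0.661876
Right-hand sides:
  c_0 = sigma^2 (1 + theta_1 psi_1 + theta_2 psi_2) = 2 * (1 + (0.789)(1.092) + (0.331)(0.661876)) = 2 * 2.080669 = 4.161338
  c_1 = sigma^2 (theta_1 + theta_2 psi_1) = 2 * (0.789 + (0.331)(1.092)) = 2.300904
  c_2 = sigma^2 theta_2 = 2 * (0.331) = 0.662
Equations for k = 0 and k = 1 (AR order 1):
  gamma(0) = phi_1 gamma(1) + c_0
  gamma(1) = phi_1 gamma(0) + c_1
Substituting the second into the first: gamma(0) (1 - phi_1^2) = c_0 + phi_1 c_1, so
  gamma(0) = (c_0 + phi_1 c_1) / (1 - phi_1^2) = (4.161338 + (0.303)(2.300904)) / (1 - (0.303)^2) = 4.858512 / 0.908191 = 5.349659.
Therefore gamma(0) = 5.3497 (to 4 decimal places).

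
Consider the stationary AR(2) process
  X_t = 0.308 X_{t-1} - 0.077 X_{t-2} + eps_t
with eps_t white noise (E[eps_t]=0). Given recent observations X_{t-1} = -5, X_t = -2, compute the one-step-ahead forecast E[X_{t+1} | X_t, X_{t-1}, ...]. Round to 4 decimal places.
E[X_{t+1} \mid \mathcal F_t] = -0.2310

For an AR(p) model X_t = c + sum_i phi_i X_{t-i} + eps_t, the
one-step-ahead conditional mean is
  E[X_{t+1} | X_t, ...] = c + sum_i phi_i X_{t+1-i}.
Substitute known values:
  E[X_{t+1} | ...] = (0.308) * (-2) + (-0.077) * (-5)
                   = -0.2310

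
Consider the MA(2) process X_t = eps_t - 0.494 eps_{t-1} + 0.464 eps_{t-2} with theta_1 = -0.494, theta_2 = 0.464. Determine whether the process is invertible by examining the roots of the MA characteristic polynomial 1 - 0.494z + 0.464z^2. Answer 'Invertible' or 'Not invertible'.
\text{Invertible}

The MA(q) characteristic polynomial is P(z) = 1 - 0.494z + 0.464z^2.
Invertibility requires all roots to lie outside the unit circle, i.e. |z| > 1 for every root.
Set 1 + (-0.494) z + (0.464) z^2 = 0, i.e. a z^2 + b z + c = 0 with a = 0.464, b = -0.494, c = 1.
Discriminant D = b^2 - 4ac = (-0.494)^2 - 4*(0.464)*1 = 0.244036 - (1.856) = -1.611964.
D < 0, so the roots are the complex-conjugate pair z = (-b +/- i sqrt(-D)) / (2a) = 0.5323 +/- 1.3681i.
For a conjugate pair |z|^2 = z * conj(z) = (product of roots) = c/a = 1/(0.464) = 2.155172, so |z| = sqrt(2.155172) = 1.4681 for both roots.
Moduli of all roots: 1.4681, 1.4681.
All moduli strictly greater than 1? Yes.
Verdict: Invertible.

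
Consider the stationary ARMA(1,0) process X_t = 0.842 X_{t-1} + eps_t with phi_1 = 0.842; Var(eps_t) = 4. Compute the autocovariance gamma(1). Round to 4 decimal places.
\gamma(1) = 11.5725

Multiply the model equation by X_{t-k} and take expectations. With theta_0 = psi_0 = 1 and psi_j the MA(infinity) weights, this gives
  gamma(k) - sum_i phi_i gamma(k-i) = c_k,
  c_k = sigma^2 * sum_{j=k..q} theta_j psi_{j-k}   (c_k = 0 for k > q),
using gamma(-m) = gamma(m).
Pure AR (q = 0): c_0 = sigma^2 = 4, c_k = 0 for k >= 1.
Equations for k = 0 and k = 1 (AR order 1):
  gamma(0) = phi_1 gamma(1) + c_0
  gamma(1) = phi_1 gamma(0) + c_1
Substituting the second into the first: gamma(0) (1 - phi_1^2) = c_0 + phi_1 c_1, so
  gamma(0) = c_0 / (1 - phi_1^2) = 4 / (1 - (0.842)^2) = 4 / 0.291036 = 13.744004.
  gamma(1) = phi_1 gamma(0) = (0.842)(13.744004) = 11.572452.
Therefore gamma(1) = 11.5725 (to 4 decimal places).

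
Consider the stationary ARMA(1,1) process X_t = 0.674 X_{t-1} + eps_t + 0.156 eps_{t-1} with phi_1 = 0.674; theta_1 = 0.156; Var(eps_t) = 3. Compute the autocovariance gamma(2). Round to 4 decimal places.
\gamma(2) = 3.3986

Multiply the model equation by X_{t-k} and take expectations. With theta_0 = psi_0 = 1 and psi_j the MA(infinity) weights, this gives
  gamma(k) - sum_i phi_i gamma(k-i) = c_k,
  c_k = sigma^2 * sum_{j=k..q} theta_j psi_{j-k}   (c_k = 0 for k > q),
using gamma(-m) = gamma(m).
psi-weights needed (psi_j = theta_j + sum_i phi_i psi_{j-i}):
  psi_1 = theta_1 + phi_1 = 0.156 + (0.674) = 0.83
Right-hand sides:
  c_0 = sigma^2 (1 + theta_1 psi_1) = 3 * (1 + (0.156)(0.83)) = 3 * 1.12948 = 3.38844
  c_1 = sigma^2 theta_1 = 3 * (0.156) = 0.468
  c_2 = 0
Equations for k = 0 and k = 1 (AR order 1):
  gamma(0) = phi_1 gamma(1) + c_0
  gamma(1) = phi_1 gamma(0) + c_1
Substituting the second into the first: gamma(0) (1 - phi_1^2) = c_0 + phi_1 c_1, so
  gamma(0) = (c_0 + phi_1 c_1) / (1 - phi_1^2) = (3.38844 + (0.674)(0.468)) / (1 - (0.674)^2) = 3.703872 / 0.545724 = 6.787079.
  gamma(1) = phi_1 gamma(0) + c_1 = (0.674)(6.787079) + (0.468) = 5.042491.
For k = 2 (> q): gamma(2) = phi_1 gamma(1) = (0.674)(5.042491) = 3.398639.
Therefore gamma(2) = 3.3986 (to 4 decimal places).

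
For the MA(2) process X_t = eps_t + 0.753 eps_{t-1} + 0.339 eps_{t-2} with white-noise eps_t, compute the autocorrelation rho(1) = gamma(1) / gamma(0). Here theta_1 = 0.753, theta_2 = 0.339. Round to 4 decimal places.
\rho(1) = 0.5995

For an MA(q) process with theta_0 = 1, the autocovariance is
  gamma(k) = sigma^2 * sum_{i=0..q-k} theta_i * theta_{i+k},
and rho(k) = gamma(k) / gamma(0). Sigma^2 cancels.
  numerator   = (1)*(0.753) + (0.753)*(0.339) = 1.008267.
  denominator = (1)^2 + (0.753)^2 + (0.339)^2 = 1.68193.
  rho(1) = 1.008267 / 1.68193 = 0.5995.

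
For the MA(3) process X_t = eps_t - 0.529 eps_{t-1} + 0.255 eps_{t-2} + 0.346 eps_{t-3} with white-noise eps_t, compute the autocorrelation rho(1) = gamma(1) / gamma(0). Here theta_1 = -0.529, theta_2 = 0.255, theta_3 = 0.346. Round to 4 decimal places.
\rho(1) = -0.3931

For an MA(q) process with theta_0 = 1, the autocovariance is
  gamma(k) = sigma^2 * sum_{i=0..q-k} theta_i * theta_{i+k},
and rho(k) = gamma(k) / gamma(0). Sigma^2 cancels.
  numerator   = (1)*(-0.529) + (-0.529)*(0.255) + (0.255)*(0.346) = -0.575665.
  denominator = (1)^2 + (-0.529)^2 + (0.255)^2 + (0.346)^2 = 1.464582.
  rho(1) = -0.575665 / 1.464582 = -0.3931.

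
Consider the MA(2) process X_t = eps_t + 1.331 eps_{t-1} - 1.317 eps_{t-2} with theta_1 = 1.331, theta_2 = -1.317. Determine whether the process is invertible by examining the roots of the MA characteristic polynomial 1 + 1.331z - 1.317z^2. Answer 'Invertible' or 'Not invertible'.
\text{Not invertible}

The MA(q) characteristic polynomial is P(z) = 1 + 1.331z - 1.317z^2.
Invertibility requires all roots to lie outside the unit circle, i.e. |z| > 1 for every root.
Set 1 + (1.331) z + (-1.317) z^2 = 0, i.e. a z^2 + b z + c = 0 with a = -1.317, b = 1.331, c = 1.
Discriminant D = b^2 - 4ac = (1.331)^2 - 4*(-1.317)*1 = 1.771561 - (-5.268) = 7.039561.
D >= 0, so the roots are real: z = (-b +/- sqrt(D)) / (2a) = (-1.331 +/- 2.653217) / (-2.634).
  z_1 = (-1.331 + 2.653217) / (-2.634) = -0.502,   |z_1| = 0.502.
  z_2 = (-1.331 - 2.653217) / (-2.634) = 1.5126,   |z_2| = 1.5126.
Moduli of all roots: 0.5020, 1.5126.
All moduli strictly greater than 1? No.
Verdict: Not invertible.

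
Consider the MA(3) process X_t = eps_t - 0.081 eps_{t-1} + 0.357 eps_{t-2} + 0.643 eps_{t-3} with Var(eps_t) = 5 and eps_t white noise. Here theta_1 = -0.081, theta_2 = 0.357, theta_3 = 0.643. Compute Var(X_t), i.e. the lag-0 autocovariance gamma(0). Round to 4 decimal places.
\gamma(0) = 7.7373

For an MA(q) process X_t = eps_t + sum_i theta_i eps_{t-i} with
Var(eps_t) = sigma^2, the variance is
  gamma(0) = sigma^2 * (1 + sum_i theta_i^2).
  sum_i theta_i^2 = (-0.081)^2 + (0.357)^2 + (0.643)^2 = 0.006561 + 0.127449 + 0.413449 = 0.547459.
  gamma(0) = 5 * (1 + 0.547459) = 5 * 1.547459 = 7.737295, which rounds to 7.7373.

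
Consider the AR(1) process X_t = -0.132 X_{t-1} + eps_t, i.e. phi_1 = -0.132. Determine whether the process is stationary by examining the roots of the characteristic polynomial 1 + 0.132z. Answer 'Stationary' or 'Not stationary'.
\text{Stationary}

The AR(p) characteristic polynomial is P(z) = 1 + 0.132z.
Stationarity requires all roots to lie outside the unit circle, i.e. |z| > 1 for every root.
This is linear in z: 1 + (0.132) z = 0  =>  z = -1/(0.132) = -7.575758,  |z| = 7.575758.
Moduli of all roots: 7.5758.
All moduli strictly greater than 1? Yes.
Verdict: Stationary.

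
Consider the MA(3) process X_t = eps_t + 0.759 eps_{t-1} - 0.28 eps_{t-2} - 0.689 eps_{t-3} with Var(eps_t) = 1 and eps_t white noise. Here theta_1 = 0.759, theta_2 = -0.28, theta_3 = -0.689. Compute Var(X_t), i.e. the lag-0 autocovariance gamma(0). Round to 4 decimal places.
\gamma(0) = 2.1292

For an MA(q) process X_t = eps_t + sum_i theta_i eps_{t-i} with
Var(eps_t) = sigma^2, the variance is
  gamma(0) = sigma^2 * (1 + sum_i theta_i^2).
  sum_i theta_i^2 = (0.759)^2 + (-0.28)^2 + (-0.689)^2 = 0.576081 + 0.0784 + 0.474721 = 1.129202.
  gamma(0) = 1 * (1 + 1.129202) = 1 * 2.129202 = 2.129202, which rounds to 2.1292.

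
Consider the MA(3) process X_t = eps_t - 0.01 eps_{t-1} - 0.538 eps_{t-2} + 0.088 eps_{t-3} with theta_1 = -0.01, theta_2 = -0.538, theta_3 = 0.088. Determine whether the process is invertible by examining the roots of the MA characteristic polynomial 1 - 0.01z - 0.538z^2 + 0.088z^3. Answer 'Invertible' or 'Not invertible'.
\text{Invertible}

The MA(q) characteristic polynomial is P(z) = 1 - 0.01z - 0.538z^2 + 0.088z^3.
Invertibility requires all roots to lie outside the unit circle, i.e. |z| > 1 for every root.
Degree 3: look for a simple real root z0 first, then factor out (1 - z/z0) and solve the remaining quadratic.
Testing z0 = -1.25: P(-1.25) = 1 + (-0.01)(-1.25) + (-0.538)(-1.25)^2 + (0.088)(-1.25)^3
  = 1 + (0.0125) + (-0.840625) + (-0.171875) = 0.  So z_0 = -1.25 is a root, |z_0| = 1.25.
Divide out the factor (1 + 0.8 z) = (1 - z/z0) (since 1/z0 = -0.8):
  P(z) = (1 + 0.8 z)(1 + (-0.81) z + (0.11) z^2)
  [check: z-coef -0.81 - (-0.8) = -0.01; z^2-coef 0.11 - (-0.8)(-0.81) = -0.538; z^3-coef -(-0.8)(0.11) = 0.088.]
Remaining roots from the quadratic factor 1 + (-0.81) z + (0.11) z^2:
  Set 1 + (-0.81) z + (0.11) z^2 = 0, i.e. a z^2 + b z + c = 0 with a = 0.11, b = -0.81, c = 1.
  Discriminant D = b^2 - 4ac = (-0.81)^2 - 4*(0.11)*1 = 0.6561 - (0.44) = 0.2161.
  D >= 0, so the roots are real: z = (-b +/- sqrt(D)) / (2a) = (0.81 +/- 0.464866) / (0.22).
    z_1 = (0.81 + 0.464866) / (0.22) = 5.7948,   |z_1| = 5.7948.
    z_2 = (0.81 - 0.464866) / (0.22) = 1.5688,   |z_2| = 1.5688.
Moduli of all roots: 1.2500, 5.7948, 1.5688.
All moduli strictly greater than 1? Yes.
Verdict: Invertible.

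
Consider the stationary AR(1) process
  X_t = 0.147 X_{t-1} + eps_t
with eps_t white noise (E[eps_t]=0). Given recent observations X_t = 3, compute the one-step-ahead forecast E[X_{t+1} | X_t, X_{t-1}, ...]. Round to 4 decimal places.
E[X_{t+1} \mid \mathcal F_t] = 0.4410

For an AR(p) model X_t = c + sum_i phi_i X_{t-i} + eps_t, the
one-step-ahead conditional mean is
  E[X_{t+1} | X_t, ...] = c + sum_i phi_i X_{t+1-i}.
Substitute known values:
  E[X_{t+1} | ...] = (0.147) * (3)
                   = 0.4410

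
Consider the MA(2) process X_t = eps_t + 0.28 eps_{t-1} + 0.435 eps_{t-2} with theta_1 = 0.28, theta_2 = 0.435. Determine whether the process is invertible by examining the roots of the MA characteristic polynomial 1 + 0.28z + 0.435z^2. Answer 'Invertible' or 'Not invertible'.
\text{Invertible}

The MA(q) characteristic polynomial is P(z) = 1 + 0.28z + 0.435z^2.
Invertibility requires all roots to lie outside the unit circle, i.e. |z| > 1 for every root.
Set 1 + (0.28) z + (0.435) z^2 = 0, i.e. a z^2 + b z + c = 0 with a = 0.435, b = 0.28, c = 1.
Discriminant D = b^2 - 4ac = (0.28)^2 - 4*(0.435)*1 = 0.0784 - (1.74) = -1.6616.
D < 0, so the roots are the complex-conjugate pair z = (-b +/- i sqrt(-D)) / (2a) = -0.3218 +/- 1.4816i.
For a conjugate pair |z|^2 = z * conj(z) = (product of roots) = c/a = 1/(0.435) = 2.298851, so |z| = sqrt(2.298851) = 1.5162 for both roots.
Moduli of all roots: 1.5162, 1.5162.
All moduli strictly greater than 1? Yes.
Verdict: Invertible.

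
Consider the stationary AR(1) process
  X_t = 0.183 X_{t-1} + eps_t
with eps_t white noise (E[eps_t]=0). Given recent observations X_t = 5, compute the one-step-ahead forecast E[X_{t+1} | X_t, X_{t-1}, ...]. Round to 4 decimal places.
E[X_{t+1} \mid \mathcal F_t] = 0.9150

For an AR(p) model X_t = c + sum_i phi_i X_{t-i} + eps_t, the
one-step-ahead conditional mean is
  E[X_{t+1} | X_t, ...] = c + sum_i phi_i X_{t+1-i}.
Substitute known values:
  E[X_{t+1} | ...] = (0.183) * (5)
                   = 0.9150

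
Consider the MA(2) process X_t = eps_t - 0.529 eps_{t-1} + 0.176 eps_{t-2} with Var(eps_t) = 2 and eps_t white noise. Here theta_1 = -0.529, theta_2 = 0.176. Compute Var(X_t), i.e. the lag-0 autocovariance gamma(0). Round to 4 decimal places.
\gamma(0) = 2.6216

For an MA(q) process X_t = eps_t + sum_i theta_i eps_{t-i} with
Var(eps_t) = sigma^2, the variance is
  gamma(0) = sigma^2 * (1 + sum_i theta_i^2).
  sum_i theta_i^2 = (-0.529)^2 + (0.176)^2 = 0.279841 + 0.030976 = 0.310817.
  gamma(0) = 2 * (1 + 0.310817) = 2 * 1.310817 = 2.621634, which rounds to 2.6216.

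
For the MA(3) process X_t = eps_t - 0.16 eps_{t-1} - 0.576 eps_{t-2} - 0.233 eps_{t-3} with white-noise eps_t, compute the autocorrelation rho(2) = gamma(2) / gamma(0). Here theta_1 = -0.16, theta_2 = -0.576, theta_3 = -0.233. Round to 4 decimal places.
\rho(2) = -0.3816

For an MA(q) process with theta_0 = 1, the autocovariance is
  gamma(k) = sigma^2 * sum_{i=0..q-k} theta_i * theta_{i+k},
and rho(k) = gamma(k) / gamma(0). Sigma^2 cancels.
  numerator   = (1)*(-0.576) + (-0.16)*(-0.233) = -0.53872.
  denominator = (1)^2 + (-0.16)^2 + (-0.576)^2 + (-0.233)^2 = 1.411665.
  rho(2) = -0.53872 / 1.411665 = -0.3816.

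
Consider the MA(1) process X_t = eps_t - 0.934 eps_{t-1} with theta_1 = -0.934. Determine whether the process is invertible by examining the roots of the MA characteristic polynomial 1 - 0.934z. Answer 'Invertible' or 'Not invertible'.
\text{Invertible}

The MA(q) characteristic polynomial is P(z) = 1 - 0.934z.
Invertibility requires all roots to lie outside the unit circle, i.e. |z| > 1 for every root.
This is linear in z: 1 + (-0.934) z = 0  =>  z = -1/(-0.934) = 1.070664,  |z| = 1.070664.
Moduli of all roots: 1.0707.
All moduli strictly greater than 1? Yes.
Verdict: Invertible.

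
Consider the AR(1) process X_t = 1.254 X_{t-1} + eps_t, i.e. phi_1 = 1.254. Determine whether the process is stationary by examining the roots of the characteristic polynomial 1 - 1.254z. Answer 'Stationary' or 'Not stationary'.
\text{Not stationary}

The AR(p) characteristic polynomial is P(z) = 1 - 1.254z.
Stationarity requires all roots to lie outside the unit circle, i.e. |z| > 1 for every root.
This is linear in z: 1 + (-1.254) z = 0  =>  z = -1/(-1.254) = 0.797448,  |z| = 0.797448.
Moduli of all roots: 0.7974.
All moduli strictly greater than 1? No.
Verdict: Not stationary.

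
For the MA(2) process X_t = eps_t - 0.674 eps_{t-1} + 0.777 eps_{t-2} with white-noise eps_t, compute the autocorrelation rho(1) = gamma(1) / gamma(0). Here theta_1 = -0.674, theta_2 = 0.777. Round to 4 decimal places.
\rho(1) = -0.5820

For an MA(q) process with theta_0 = 1, the autocovariance is
  gamma(k) = sigma^2 * sum_{i=0..q-k} theta_i * theta_{i+k},
and rho(k) = gamma(k) / gamma(0). Sigma^2 cancels.
  numerator   = (1)*(-0.674) + (-0.674)*(0.777) = -1.197698.
  denominator = (1)^2 + (-0.674)^2 + (0.777)^2 = 2.058005.
  rho(1) = -1.197698 / 2.058005 = -0.5820.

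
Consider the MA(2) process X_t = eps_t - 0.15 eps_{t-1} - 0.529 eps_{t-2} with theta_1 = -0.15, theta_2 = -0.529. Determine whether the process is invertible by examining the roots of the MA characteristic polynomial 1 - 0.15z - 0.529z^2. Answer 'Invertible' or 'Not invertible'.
\text{Invertible}

The MA(q) characteristic polynomial is P(z) = 1 - 0.15z - 0.529z^2.
Invertibility requires all roots to lie outside the unit circle, i.e. |z| > 1 for every root.
Set 1 + (-0.15) z + (-0.529) z^2 = 0, i.e. a z^2 + b z + c = 0 with a = -0.529, b = -0.15, c = 1.
Discriminant D = b^2 - 4ac = (-0.15)^2 - 4*(-0.529)*1 = 0.0225 - (-2.116) = 2.1385.
D >= 0, so the roots are real: z = (-b +/- sqrt(D)) / (2a) = (0.15 +/- 1.462361) / (-1.058).
  z_1 = (0.15 + 1.462361) / (-1.058) = -1.524,   |z_1| = 1.524.
  z_2 = (0.15 - 1.462361) / (-1.058) = 1.2404,   |z_2| = 1.2404.
Moduli of all roots: 1.5240, 1.2404.
All moduli strictly greater than 1? Yes.
Verdict: Invertible.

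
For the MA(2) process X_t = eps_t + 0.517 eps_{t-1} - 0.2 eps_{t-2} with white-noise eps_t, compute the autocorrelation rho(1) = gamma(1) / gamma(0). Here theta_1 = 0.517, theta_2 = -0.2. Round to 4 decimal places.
\rho(1) = 0.3164

For an MA(q) process with theta_0 = 1, the autocovariance is
  gamma(k) = sigma^2 * sum_{i=0..q-k} theta_i * theta_{i+k},
and rho(k) = gamma(k) / gamma(0). Sigma^2 cancels.
  numerator   = (1)*(0.517) + (0.517)*(-0.2) = 0.4136.
  denominator = (1)^2 + (0.517)^2 + (-0.2)^2 = 1.307289.
  rho(1) = 0.4136 / 1.307289 = 0.3164.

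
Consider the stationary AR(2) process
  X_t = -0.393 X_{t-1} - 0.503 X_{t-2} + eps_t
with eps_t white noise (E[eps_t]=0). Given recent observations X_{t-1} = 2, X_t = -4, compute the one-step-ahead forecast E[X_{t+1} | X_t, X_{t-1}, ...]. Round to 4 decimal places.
E[X_{t+1} \mid \mathcal F_t] = 0.5660

For an AR(p) model X_t = c + sum_i phi_i X_{t-i} + eps_t, the
one-step-ahead conditional mean is
  E[X_{t+1} | X_t, ...] = c + sum_i phi_i X_{t+1-i}.
Substitute known values:
  E[X_{t+1} | ...] = (-0.393) * (-4) + (-0.503) * (2)
                   = 0.5660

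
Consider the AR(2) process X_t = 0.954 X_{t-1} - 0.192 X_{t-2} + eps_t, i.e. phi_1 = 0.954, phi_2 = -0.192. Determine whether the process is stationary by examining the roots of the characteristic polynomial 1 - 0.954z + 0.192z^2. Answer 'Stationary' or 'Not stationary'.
\text{Stationary}

The AR(p) characteristic polynomial is P(z) = 1 - 0.954z + 0.192z^2.
Stationarity requires all roots to lie outside the unit circle, i.e. |z| > 1 for every root.
Set 1 + (-0.954) z + (0.192) z^2 = 0, i.e. a z^2 + b z + c = 0 with a = 0.192, b = -0.954, c = 1.
Discriminant D = b^2 - 4ac = (-0.954)^2 - 4*(0.192)*1 = 0.910116 - (0.768) = 0.142116.
D >= 0, so the roots are real: z = (-b +/- sqrt(D)) / (2a) = (0.954 +/- 0.376983) / (0.384).
  z_1 = (0.954 + 0.376983) / (0.384) = 3.4661,   |z_1| = 3.4661.
  z_2 = (0.954 - 0.376983) / (0.384) = 1.5026,   |z_2| = 1.5026.
Moduli of all roots: 3.4661, 1.5026.
All moduli strictly greater than 1? Yes.
Verdict: Stationary.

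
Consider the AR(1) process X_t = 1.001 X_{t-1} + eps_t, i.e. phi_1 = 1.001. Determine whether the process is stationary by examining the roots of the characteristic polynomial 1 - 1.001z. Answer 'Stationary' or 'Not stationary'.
\text{Not stationary}

The AR(p) characteristic polynomial is P(z) = 1 - 1.001z.
Stationarity requires all roots to lie outside the unit circle, i.e. |z| > 1 for every root.
This is linear in z: 1 + (-1.001) z = 0  =>  z = -1/(-1.001) = 0.999001,  |z| = 0.999001.
Moduli of all roots: 0.9990.
All moduli strictly greater than 1? No.
Verdict: Not stationary.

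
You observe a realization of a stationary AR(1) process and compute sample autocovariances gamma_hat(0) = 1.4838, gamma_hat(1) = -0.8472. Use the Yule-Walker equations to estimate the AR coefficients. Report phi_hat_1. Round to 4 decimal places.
\hat\phi_{1} = -0.5710

The Yule-Walker equations for an AR(p) process read, in matrix form,
  Gamma_p phi = r_p,   with   (Gamma_p)_{ij} = gamma(|i - j|),
                       (r_p)_i = gamma(i),   i,j = 1..p.
Substitute the sample gammas (Toeplitz matrix and right-hand side of size 1):
  Gamma_p = [[1.4838]]
  r_p     = [-0.8472]
With p = 1 this is the single equation gamma(0) phi_1 = gamma(1):
  phi_hat_1 = gamma(1) / gamma(0) = -0.8472 / 1.4838 = -0.5710.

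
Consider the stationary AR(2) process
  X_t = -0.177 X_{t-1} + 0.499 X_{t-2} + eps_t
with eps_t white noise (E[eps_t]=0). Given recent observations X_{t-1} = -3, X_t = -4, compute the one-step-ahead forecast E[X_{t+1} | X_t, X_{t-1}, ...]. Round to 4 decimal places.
E[X_{t+1} \mid \mathcal F_t] = -0.7890

For an AR(p) model X_t = c + sum_i phi_i X_{t-i} + eps_t, the
one-step-ahead conditional mean is
  E[X_{t+1} | X_t, ...] = c + sum_i phi_i X_{t+1-i}.
Substitute known values:
  E[X_{t+1} | ...] = (-0.177) * (-4) + (0.499) * (-3)
                   = -0.7890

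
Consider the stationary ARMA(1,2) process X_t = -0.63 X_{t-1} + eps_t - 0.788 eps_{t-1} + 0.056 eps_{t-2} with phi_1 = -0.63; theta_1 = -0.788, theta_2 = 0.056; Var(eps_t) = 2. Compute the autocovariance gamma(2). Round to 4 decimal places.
\gamma(2) = 4.7811

Multiply the model equation by X_{t-k} and take expectations. With theta_0 = psi_0 = 1 and psi_j the MA(infinity) weights, this gives
  gamma(k) - sum_i phi_i gamma(k-i) = c_k,
  c_k = sigma^2 * sum_{j=k..q} theta_j psi_{j-k}   (c_k = 0 for k > q),
using gamma(-m) = gamma(m).
psi-weights needed (psi_j = theta_j + sum_i phi_i psi_{j-i}):
  psi_1 = theta_1 + phi_1 = -0.788 + (-0.63) = -1.418
  psi_2 = theta_2 + phi_1 psi_1 = 0.056 + (-0.63)(-1.418) = 0.94934
Right-hand sides:
  c_0 = sigma^2 (1 + theta_1 psi_1 + theta_2 psi_2) = 2 * (1 + (-0.788)(-1.418) + (0.056)(0.94934)) = 2 * 2.170547 = 4.341094
  c_1 = sigma^2 (theta_1 + theta_2 psi_1) = 2 * (-0.788 + (0.056)(-1.418)) = -1.734816
  c_2 = sigma^2 theta_2 = 2 * (0.056) = 0.112
Equations for k = 0 and k = 1 (AR order 1):
  gamma(0) = phi_1 gamma(1) + c_0
  gamma(1) = phi_1 gamma(0) + c_1
Substituting the second into the first: gamma(0) (1 - phi_1^2) = c_0 + phi_1 c_1, so
  gamma(0) = (c_0 + phi_1 c_1) / (1 - phi_1^2) = (4.341094 + (-0.63)(-1.734816)) / (1 - (-0.63)^2) = 5.434028 / 0.6031 = 9.010161.
  gamma(1) = phi_1 gamma(0) + c_1 = (-0.63)(9.010161) + (-1.734816) = -7.411217.
For k = 2: gamma(2) = phi_1 gamma(1) + c_2
  = (-0.63)(-7.411217) + (0.112) = 4.781067.
Therefore gamma(2) = 4.7811 (to 4 decimal places).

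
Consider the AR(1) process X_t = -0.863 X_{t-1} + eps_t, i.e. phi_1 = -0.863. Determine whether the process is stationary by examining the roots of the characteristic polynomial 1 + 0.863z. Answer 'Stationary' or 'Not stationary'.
\text{Stationary}

The AR(p) characteristic polynomial is P(z) = 1 + 0.863z.
Stationarity requires all roots to lie outside the unit circle, i.e. |z| > 1 for every root.
This is linear in z: 1 + (0.863) z = 0  =>  z = -1/(0.863) = -1.158749,  |z| = 1.158749.
Moduli of all roots: 1.1587.
All moduli strictly greater than 1? Yes.
Verdict: Stationary.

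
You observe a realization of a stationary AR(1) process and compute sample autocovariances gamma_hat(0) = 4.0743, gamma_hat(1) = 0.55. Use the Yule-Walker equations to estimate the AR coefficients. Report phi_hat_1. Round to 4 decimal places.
\hat\phi_{1} = 0.1350

The Yule-Walker equations for an AR(p) process read, in matrix form,
  Gamma_p phi = r_p,   with   (Gamma_p)_{ij} = gamma(|i - j|),
                       (r_p)_i = gamma(i),   i,j = 1..p.
Substitute the sample gammas (Toeplitz matrix and right-hand side of size 1):
  Gamma_p = [[4.0743]]
  r_p     = [0.55]
With p = 1 this is the single equation gamma(0) phi_1 = gamma(1):
  phi_hat_1 = gamma(1) / gamma(0) = 0.55 / 4.0743 = 0.1350.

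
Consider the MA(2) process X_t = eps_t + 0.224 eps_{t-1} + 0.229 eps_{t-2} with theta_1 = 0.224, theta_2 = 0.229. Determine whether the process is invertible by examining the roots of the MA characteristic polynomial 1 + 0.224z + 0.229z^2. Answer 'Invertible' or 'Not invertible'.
\text{Invertible}

The MA(q) characteristic polynomial is P(z) = 1 + 0.224z + 0.229z^2.
Invertibility requires all roots to lie outside the unit circle, i.e. |z| > 1 for every root.
Set 1 + (0.224) z + (0.229) z^2 = 0, i.e. a z^2 + b z + c = 0 with a = 0.229, b = 0.224, c = 1.
Discriminant D = b^2 - 4ac = (0.224)^2 - 4*(0.229)*1 = 0.050176 - (0.916) = -0.865824.
D < 0, so the roots are the complex-conjugate pair z = (-b +/- i sqrt(-D)) / (2a) = -0.4891 +/- 2.0317i.
For a conjugate pair |z|^2 = z * conj(z) = (product of roots) = c/a = 1/(0.229) = 4.366812, so |z| = sqrt(4.366812) = 2.0897 for both roots.
Moduli of all roots: 2.0897, 2.0897.
All moduli strictly greater than 1? Yes.
Verdict: Invertible.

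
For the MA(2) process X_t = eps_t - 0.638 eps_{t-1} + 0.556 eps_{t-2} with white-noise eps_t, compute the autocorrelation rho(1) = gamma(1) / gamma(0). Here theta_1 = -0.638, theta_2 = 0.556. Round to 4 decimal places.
\rho(1) = -0.5785

For an MA(q) process with theta_0 = 1, the autocovariance is
  gamma(k) = sigma^2 * sum_{i=0..q-k} theta_i * theta_{i+k},
and rho(k) = gamma(k) / gamma(0). Sigma^2 cancels.
  numerator   = (1)*(-0.638) + (-0.638)*(0.556) = -0.992728.
  denominator = (1)^2 + (-0.638)^2 + (0.556)^2 = 1.71618.
  rho(1) = -0.992728 / 1.71618 = -0.5785.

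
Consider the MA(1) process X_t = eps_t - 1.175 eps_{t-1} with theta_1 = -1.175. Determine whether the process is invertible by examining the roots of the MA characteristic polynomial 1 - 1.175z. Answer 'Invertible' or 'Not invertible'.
\text{Not invertible}

The MA(q) characteristic polynomial is P(z) = 1 - 1.175z.
Invertibility requires all roots to lie outside the unit circle, i.e. |z| > 1 for every root.
This is linear in z: 1 + (-1.175) z = 0  =>  z = -1/(-1.175) = 0.851064,  |z| = 0.851064.
Moduli of all roots: 0.8511.
All moduli strictly greater than 1? No.
Verdict: Not invertible.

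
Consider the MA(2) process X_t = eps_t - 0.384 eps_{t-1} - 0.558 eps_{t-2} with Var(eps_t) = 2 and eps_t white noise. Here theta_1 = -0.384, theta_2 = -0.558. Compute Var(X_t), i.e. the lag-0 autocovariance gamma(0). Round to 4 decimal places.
\gamma(0) = 2.9176

For an MA(q) process X_t = eps_t + sum_i theta_i eps_{t-i} with
Var(eps_t) = sigma^2, the variance is
  gamma(0) = sigma^2 * (1 + sum_i theta_i^2).
  sum_i theta_i^2 = (-0.384)^2 + (-0.558)^2 = 0.147456 + 0.311364 = 0.45882.
  gamma(0) = 2 * (1 + 0.45882) = 2 * 1.45882 = 2.91764, which rounds to 2.9176.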